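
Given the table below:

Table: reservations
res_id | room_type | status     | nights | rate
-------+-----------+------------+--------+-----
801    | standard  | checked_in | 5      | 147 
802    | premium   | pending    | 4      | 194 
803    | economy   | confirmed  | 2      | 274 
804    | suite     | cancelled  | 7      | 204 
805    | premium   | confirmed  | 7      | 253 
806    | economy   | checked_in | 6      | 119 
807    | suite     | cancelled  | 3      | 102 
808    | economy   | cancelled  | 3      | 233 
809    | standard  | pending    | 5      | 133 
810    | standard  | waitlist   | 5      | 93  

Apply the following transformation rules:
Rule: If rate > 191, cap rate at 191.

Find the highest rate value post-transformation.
191

Step 1: Original maximum rate = 274
Step 2: Apply cap at 191
Step 3: 5 records had rate > 191 and were capped
Step 4: Maximum after transformation = 191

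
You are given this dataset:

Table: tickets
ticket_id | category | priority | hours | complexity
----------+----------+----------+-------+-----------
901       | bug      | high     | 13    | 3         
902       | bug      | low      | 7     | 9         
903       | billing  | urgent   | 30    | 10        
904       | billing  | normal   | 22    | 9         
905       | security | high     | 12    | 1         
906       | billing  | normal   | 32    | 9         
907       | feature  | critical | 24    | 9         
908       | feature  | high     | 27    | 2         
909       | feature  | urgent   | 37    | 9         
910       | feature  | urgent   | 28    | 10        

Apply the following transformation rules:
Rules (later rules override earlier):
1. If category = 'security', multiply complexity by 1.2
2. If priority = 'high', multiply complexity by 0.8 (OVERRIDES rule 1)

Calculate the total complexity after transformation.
69.8

Step 1: Rule 2 takes priority for records with priority = 'high'
  - 3 records: 6 × 0.8 = 4.8
Step 2: Rule 1 applies to remaining records with category = 'security'
  - 0 records: 0 × 1.2 = 0.0
Step 3: Other records unchanged: 65
Step 4: Final sum = 4.8 + 0.0 + 65 = 69.8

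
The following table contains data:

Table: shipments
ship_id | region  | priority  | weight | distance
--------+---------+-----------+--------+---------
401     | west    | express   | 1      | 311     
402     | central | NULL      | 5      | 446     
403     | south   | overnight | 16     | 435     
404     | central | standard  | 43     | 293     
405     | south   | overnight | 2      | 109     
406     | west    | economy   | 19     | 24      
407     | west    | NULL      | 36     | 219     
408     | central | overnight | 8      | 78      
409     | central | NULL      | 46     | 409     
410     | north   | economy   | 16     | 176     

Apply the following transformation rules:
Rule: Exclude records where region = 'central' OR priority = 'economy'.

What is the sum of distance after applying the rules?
1074

Step 1: Find records where region = 'central' OR priority = 'economy'
Step 2: 6 records match, summing to 1426
Step 3: Original sum: 2500
Step 4: Remaining sum = 2500 - 1426 = 1074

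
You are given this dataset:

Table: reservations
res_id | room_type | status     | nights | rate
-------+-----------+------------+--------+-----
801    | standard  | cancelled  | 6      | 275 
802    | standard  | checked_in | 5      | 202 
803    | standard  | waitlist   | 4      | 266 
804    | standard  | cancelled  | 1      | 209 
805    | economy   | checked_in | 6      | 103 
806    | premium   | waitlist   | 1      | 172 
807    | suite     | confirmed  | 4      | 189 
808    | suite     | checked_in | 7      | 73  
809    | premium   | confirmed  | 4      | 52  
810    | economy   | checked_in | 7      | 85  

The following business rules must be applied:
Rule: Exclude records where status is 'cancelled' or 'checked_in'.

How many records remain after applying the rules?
4

Step 1: Count records to exclude
  - 2 (cancelled) + 4 (checked_in) = 6 records
Step 2: Total records: 10
Step 3: Remaining = 10 - 6 = 4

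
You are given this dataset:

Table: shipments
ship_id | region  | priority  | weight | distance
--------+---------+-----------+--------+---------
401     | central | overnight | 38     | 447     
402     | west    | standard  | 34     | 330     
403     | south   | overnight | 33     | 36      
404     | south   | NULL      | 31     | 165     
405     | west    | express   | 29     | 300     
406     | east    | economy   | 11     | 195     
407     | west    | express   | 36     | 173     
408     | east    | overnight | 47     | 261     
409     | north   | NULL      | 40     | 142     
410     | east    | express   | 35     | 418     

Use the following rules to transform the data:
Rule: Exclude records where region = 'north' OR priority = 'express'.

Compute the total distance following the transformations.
1434

Step 1: Find records where region = 'north' OR priority = 'express'
Step 2: 4 records match, summing to 1033
Step 3: Original sum: 2467
Step 4: Remaining sum = 2467 - 1033 = 1434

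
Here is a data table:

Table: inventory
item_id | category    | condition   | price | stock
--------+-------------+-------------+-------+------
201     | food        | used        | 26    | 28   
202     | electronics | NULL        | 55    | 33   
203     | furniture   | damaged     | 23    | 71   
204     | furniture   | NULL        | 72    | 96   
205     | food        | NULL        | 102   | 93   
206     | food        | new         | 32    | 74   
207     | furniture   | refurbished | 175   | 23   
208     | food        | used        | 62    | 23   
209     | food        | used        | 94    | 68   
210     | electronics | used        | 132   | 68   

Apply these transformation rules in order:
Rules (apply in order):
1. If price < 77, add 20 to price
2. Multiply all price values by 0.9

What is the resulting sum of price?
803.7

Step 1: Apply Rule 1 - Add 20 to records with price < 77
  - 6 records affected: 270 + (6 × 20) = 390
  - Unaffected records: 503
  - Sum after Rule 1: 893
Step 2: Apply Rule 2 - Multiply all by 0.9
  - 893 × 0.9 = 803.7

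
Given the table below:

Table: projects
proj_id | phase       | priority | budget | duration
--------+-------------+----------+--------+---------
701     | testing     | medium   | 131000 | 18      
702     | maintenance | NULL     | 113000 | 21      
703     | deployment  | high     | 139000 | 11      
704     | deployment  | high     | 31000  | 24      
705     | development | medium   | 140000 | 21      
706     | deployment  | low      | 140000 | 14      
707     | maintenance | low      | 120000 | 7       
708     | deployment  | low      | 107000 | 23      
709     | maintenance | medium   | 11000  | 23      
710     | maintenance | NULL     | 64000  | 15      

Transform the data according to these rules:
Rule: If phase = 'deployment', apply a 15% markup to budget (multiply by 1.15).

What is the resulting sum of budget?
1058550.0

Step 1: Records with phase = 'deployment' have total budget = 417000
Step 2: Apply multiplier: 417000 × 1.15 = 479550.0
Step 3: Other records total: 579000
Step 4: Final sum = 479550.0 + 579000 = 1058550.0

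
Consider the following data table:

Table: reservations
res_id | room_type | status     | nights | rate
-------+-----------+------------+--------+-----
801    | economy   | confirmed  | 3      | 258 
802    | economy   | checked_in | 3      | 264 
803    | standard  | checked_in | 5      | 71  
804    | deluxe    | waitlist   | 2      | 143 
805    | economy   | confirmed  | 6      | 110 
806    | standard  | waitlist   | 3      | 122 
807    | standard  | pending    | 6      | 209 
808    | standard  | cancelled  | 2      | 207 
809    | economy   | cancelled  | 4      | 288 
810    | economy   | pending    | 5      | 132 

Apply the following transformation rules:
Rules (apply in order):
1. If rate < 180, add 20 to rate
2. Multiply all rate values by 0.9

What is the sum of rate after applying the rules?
1713.6

Step 1: Apply Rule 1 - Add 20 to records with rate < 180
  - 5 records affected: 578 + (5 × 20) = 678
  - Unaffected records: 1226
  - Sum after Rule 1: 1904
Step 2: Apply Rule 2 - Multiply all by 0.9
  - 1904 × 0.9 = 1713.6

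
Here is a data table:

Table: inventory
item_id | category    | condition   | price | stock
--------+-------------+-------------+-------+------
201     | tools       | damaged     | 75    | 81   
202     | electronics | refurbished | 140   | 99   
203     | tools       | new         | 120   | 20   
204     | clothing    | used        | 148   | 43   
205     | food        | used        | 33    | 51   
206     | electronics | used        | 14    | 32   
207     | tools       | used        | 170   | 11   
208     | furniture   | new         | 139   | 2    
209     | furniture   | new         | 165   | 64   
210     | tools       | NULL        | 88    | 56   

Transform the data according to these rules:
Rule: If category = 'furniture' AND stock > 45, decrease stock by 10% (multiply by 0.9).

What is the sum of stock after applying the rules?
452.6

Step 1: Find records where category = 'furniture' AND stock > 45
Step 2: 1 records match, summing to 64
Step 3: After multiplier: 64 × 0.9 = 57.6
Step 4: Unaffected records sum: 395
Step 5: Final sum = 57.6 + 395 = 452.6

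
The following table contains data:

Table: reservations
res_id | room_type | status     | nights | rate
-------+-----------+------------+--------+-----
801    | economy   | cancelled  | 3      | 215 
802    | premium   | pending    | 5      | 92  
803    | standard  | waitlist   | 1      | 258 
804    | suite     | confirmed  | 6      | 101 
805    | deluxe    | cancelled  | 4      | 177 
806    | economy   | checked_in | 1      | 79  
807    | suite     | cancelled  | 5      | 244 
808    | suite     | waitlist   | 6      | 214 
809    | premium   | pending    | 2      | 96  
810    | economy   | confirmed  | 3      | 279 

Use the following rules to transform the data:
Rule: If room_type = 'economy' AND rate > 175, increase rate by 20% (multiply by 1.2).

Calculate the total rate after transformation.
1853.8

Step 1: Find records where room_type = 'economy' AND rate > 175
Step 2: 2 records match, summing to 494
Step 3: After multiplier: 494 × 1.2 = 592.8
Step 4: Unaffected records sum: 1261
Step 5: Final sum = 592.8 + 1261 = 1853.8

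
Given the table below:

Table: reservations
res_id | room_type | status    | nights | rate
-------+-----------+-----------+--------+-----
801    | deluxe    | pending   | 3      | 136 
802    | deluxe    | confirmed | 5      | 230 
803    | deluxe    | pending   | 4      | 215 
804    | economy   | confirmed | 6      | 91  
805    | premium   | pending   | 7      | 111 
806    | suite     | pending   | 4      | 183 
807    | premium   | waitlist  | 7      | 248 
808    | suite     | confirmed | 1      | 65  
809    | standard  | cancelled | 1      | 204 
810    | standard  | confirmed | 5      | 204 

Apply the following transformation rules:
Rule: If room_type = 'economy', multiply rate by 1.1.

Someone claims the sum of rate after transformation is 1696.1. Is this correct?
Yes, the result is correct.

Step 1: Calculate the correct sum after transformation
Step 2: Apply multiplier 1.1 to records where room_type = 'economy'
Step 3: Correct result = 1696.1
Step 4: Claimed result = 1696.1
Step 5: 1696.1 = 1696.1 ✓
Conclusion: The claimed result is correct.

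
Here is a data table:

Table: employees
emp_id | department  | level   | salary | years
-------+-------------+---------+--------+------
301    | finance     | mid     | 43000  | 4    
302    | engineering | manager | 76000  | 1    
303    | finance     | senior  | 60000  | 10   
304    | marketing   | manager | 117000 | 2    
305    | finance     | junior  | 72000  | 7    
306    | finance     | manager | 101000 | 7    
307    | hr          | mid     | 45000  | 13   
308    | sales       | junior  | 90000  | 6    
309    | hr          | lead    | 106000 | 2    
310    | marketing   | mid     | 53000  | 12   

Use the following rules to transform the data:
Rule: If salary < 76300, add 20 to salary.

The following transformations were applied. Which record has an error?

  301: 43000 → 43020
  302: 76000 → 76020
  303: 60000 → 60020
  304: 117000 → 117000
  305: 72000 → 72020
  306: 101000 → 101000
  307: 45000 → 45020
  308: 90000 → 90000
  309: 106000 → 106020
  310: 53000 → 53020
Record 309 has an error. The correct transformed value should be 106000, not 106020.

Step 1: Check each record against the rule
Step 2: Record 309 has salary = 106000
Step 3: Since 106000 >= 76300, the bonus should not have been applied
Step 4: Correct value = 106000, but claimed value = 106020
Conclusion: Record 309 has the error.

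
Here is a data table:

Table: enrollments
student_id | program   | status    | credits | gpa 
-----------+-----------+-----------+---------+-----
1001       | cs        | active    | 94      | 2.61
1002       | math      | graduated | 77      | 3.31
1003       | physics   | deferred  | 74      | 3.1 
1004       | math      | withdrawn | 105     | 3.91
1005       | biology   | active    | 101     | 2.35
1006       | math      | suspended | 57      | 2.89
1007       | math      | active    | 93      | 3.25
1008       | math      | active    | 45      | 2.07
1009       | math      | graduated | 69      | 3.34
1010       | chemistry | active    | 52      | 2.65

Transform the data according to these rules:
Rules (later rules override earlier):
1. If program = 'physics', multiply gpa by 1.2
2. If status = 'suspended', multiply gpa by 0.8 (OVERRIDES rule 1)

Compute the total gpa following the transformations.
29.52

Step 1: Rule 2 takes priority for records with status = 'suspended'
  - 1 records: 2.89 × 0.8 = 2.31
Step 2: Rule 1 applies to remaining records with program = 'physics'
  - 1 records: 3.1 × 1.2 = 3.72
Step 3: Other records unchanged: 23.49
Step 4: Final sum = 2.31 + 3.72 + 23.49 = 29.52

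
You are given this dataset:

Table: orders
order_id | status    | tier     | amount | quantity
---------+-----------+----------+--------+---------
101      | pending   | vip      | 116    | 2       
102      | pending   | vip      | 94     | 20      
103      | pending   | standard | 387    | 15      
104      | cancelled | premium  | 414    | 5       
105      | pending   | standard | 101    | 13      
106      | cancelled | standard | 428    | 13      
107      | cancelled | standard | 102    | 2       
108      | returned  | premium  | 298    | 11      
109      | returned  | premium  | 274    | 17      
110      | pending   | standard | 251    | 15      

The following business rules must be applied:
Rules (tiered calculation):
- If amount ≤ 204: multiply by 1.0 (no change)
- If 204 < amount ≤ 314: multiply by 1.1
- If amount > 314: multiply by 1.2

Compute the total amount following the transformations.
2793.1

Step 1: Tier 1 (amount ≤ 204): 4 records, sum = 413 × 1.0 = 413.0
Step 2: Tier 2 (204 < amount ≤ 314): 3 records, sum = 823 × 1.1 = 905.3
Step 3: Tier 3 (amount > 314): 3 records, sum = 1229 × 1.2 = 1474.8
Step 4: Final sum = 413.0 + 905.3 + 1474.8 = 2793.1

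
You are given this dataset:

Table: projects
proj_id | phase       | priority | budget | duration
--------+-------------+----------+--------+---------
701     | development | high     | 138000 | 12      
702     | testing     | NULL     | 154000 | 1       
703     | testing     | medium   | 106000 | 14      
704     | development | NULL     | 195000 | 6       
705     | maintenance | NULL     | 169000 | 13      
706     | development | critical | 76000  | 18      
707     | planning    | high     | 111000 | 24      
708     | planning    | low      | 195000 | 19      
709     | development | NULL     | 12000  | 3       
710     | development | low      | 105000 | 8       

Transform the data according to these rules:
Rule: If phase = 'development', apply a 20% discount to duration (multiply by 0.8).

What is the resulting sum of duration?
108.6

Step 1: Records with phase = 'development' have total duration = 47
Step 2: Apply multiplier: 47 × 0.8 = 37.6
Step 3: Other records total: 71
Step 4: Final sum = 37.6 + 71 = 108.6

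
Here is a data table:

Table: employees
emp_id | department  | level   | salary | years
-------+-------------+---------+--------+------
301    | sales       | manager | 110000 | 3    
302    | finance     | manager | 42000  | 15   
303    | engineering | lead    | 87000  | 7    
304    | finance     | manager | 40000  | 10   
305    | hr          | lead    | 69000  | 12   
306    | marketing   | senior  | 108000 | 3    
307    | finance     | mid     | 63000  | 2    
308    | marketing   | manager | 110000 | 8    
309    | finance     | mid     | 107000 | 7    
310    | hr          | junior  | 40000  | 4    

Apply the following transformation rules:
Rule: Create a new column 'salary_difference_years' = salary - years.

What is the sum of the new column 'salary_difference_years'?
775929

Step 1: For each record, compute salary - years
Example calculations:
  110000 - 3 = 109997
  42000 - 15 = 41985
  87000 - 7 = 86993
  ...
Step 2: Sum all derived values
Step 3: Total = 775929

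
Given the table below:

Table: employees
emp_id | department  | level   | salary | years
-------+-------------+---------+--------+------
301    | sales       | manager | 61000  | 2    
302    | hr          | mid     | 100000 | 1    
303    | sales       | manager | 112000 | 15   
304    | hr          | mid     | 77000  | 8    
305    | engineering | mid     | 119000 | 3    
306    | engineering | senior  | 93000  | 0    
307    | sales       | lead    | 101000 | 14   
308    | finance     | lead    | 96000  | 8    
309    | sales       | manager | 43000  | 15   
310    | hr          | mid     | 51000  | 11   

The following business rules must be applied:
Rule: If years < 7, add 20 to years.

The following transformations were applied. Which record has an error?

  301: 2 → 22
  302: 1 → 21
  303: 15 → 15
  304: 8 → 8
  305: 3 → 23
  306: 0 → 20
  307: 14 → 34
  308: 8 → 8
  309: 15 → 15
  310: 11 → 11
Record 307 has an error. The correct transformed value should be 14, not 34.

Step 1: Check each record against the rule
Step 2: Record 307 has years = 14
Step 3: Since 14 >= 7, the bonus should not have been applied
Step 4: Correct value = 14, but claimed value = 34
Conclusion: Record 307 has the error.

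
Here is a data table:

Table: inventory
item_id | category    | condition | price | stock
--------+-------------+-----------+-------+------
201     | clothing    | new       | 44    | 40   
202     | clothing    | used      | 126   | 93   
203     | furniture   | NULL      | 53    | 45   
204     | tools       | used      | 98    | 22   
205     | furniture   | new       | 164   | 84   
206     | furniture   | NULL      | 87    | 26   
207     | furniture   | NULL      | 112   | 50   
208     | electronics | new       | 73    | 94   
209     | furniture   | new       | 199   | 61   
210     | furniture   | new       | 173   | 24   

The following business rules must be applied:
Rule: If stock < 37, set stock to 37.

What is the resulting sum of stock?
578

Step 1: 3 records have stock < 37
Step 2: These records originally summed to 72
Step 3: After setting to minimum: 3 × 37 = 111
Step 4: Unaffected records sum: 467
Step 5: Final sum = 111 + 467 = 578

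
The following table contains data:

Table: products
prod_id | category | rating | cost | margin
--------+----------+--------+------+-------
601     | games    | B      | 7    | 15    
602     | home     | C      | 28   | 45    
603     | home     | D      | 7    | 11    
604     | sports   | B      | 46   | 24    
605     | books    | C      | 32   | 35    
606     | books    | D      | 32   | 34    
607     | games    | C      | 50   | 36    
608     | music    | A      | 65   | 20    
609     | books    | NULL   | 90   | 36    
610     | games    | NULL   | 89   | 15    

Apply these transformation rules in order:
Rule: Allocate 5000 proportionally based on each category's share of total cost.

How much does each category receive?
books: 1726.46, games: 1636.77, home: 392.38, music: 728.7, sports: 515.7

Step 1: Calculate total cost = 446
Step 2: Calculate each category's proportion:
  books: 154/446 = 34.53% → 1726.46
  games: 146/446 = 32.74% → 1636.77
  home: 35/446 = 7.85% → 392.38
  music: 65/446 = 14.57% → 728.7
  sports: 46/446 = 10.31% → 515.7
Step 3: Verify: sum of allocations ≈ 5000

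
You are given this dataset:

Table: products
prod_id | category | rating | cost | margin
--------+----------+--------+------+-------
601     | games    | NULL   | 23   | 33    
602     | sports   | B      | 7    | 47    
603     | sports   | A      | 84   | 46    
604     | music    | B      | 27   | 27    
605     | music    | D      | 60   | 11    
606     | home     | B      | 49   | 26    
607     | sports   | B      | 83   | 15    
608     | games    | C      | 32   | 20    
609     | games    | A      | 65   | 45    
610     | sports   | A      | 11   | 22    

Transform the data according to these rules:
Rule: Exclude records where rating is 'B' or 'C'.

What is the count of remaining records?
5

Step 1: Count records to exclude
  - 4 (B) + 1 (C) = 5 records
Step 2: Total records: 10
Step 3: Remaining = 10 - 5 = 5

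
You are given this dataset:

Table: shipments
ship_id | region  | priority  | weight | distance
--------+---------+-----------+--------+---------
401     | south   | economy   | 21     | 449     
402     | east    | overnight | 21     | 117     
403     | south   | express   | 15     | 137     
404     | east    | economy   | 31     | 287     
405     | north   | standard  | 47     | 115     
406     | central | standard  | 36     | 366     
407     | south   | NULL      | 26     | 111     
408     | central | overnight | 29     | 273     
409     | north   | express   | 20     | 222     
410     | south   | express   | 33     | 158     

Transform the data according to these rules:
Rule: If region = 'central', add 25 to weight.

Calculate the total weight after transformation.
329

Step 1: Count records where region = 'central': 2
Step 2: Total bonus added: 2 × 25 = 50
Step 3: Original sum of weight: 279
Step 4: Final sum = 279 + 50 = 329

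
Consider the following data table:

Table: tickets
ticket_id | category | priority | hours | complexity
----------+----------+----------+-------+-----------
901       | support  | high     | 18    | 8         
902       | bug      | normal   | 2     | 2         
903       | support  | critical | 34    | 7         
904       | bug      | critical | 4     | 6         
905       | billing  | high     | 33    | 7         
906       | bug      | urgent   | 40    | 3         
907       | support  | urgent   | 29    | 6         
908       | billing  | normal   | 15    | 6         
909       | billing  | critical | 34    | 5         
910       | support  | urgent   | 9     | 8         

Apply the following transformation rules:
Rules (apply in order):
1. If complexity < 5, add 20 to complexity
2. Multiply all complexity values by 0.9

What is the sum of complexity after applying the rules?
88.2

Step 1: Apply Rule 1 - Add 20 to records with complexity < 5
  - 2 records affected: 5 + (2 × 20) = 45
  - Unaffected records: 53
  - Sum after Rule 1: 98
Step 2: Apply Rule 2 - Multiply all by 0.9
  - 98 × 0.9 = 88.2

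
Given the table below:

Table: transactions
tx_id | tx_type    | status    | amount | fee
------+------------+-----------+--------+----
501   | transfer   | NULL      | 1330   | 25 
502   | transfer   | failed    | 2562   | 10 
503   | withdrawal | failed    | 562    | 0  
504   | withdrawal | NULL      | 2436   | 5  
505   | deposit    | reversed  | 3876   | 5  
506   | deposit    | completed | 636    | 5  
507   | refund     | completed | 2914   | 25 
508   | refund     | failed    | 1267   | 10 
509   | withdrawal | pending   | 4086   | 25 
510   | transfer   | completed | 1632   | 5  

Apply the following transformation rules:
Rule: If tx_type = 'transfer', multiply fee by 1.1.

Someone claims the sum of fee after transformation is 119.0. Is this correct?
Yes, the result is correct.

Step 1: Calculate the correct sum after transformation
Step 2: Apply multiplier 1.1 to records where tx_type = 'transfer'
Step 3: Correct result = 119.0
Step 4: Claimed result = 119.0
Step 5: 119.0 = 119.0 ✓
Conclusion: The claimed result is correct.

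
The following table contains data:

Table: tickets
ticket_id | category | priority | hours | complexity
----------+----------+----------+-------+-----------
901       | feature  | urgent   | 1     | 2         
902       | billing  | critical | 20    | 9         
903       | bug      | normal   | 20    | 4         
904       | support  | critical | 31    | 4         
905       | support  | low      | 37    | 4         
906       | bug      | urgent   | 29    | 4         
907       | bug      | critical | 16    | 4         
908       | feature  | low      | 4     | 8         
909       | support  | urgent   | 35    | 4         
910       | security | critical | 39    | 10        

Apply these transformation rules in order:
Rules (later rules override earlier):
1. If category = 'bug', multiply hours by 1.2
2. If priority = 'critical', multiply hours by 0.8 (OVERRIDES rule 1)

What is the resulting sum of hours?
220.6

Step 1: Rule 2 takes priority for records with priority = 'critical'
  - 4 records: 106 × 0.8 = 84.8
Step 2: Rule 1 applies to remaining records with category = 'bug'
  - 2 records: 49 × 1.2 = 58.8
Step 3: Other records unchanged: 77
Step 4: Final sum = 84.8 + 58.8 + 77 = 220.6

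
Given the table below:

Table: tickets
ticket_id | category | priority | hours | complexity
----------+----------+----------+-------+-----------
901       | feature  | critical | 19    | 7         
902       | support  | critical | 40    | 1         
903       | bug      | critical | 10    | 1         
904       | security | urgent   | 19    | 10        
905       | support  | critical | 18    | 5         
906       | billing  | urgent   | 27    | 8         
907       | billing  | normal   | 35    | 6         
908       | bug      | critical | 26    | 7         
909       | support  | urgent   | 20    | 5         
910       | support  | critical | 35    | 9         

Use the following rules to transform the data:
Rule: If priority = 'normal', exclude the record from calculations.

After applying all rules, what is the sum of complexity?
53

Step 1: Identify records where priority = 'normal'
Step 2: The excluded records sum to 6
Step 3: Original total complexity = 59
Step 4: Remaining total = 59 - 6 = 53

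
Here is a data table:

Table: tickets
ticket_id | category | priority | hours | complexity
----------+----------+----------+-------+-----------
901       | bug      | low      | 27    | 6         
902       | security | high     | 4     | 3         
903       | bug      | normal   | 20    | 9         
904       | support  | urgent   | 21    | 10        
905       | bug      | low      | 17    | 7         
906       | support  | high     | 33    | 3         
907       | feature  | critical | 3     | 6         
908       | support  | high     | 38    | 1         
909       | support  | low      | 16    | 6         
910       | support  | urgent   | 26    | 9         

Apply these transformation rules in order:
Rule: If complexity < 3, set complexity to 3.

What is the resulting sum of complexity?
62

Step 1: 1 records have complexity < 3
Step 2: These records originally summed to 1
Step 3: After setting to minimum: 1 × 3 = 3
Step 4: Unaffected records sum: 59
Step 5: Final sum = 3 + 59 = 62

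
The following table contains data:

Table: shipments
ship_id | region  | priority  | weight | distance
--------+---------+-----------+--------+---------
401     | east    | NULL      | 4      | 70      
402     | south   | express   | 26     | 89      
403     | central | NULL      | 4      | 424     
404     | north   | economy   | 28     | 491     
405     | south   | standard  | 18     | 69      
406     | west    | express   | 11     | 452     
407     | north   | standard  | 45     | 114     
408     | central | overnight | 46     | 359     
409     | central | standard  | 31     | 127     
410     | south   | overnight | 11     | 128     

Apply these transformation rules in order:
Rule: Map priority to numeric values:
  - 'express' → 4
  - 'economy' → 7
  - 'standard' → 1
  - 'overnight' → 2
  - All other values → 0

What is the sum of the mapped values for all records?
22

Step 1: Apply mapping to each record
Step 2: Count by status:
  'express': 2 records × 4 = 8
  'economy': 1 records × 7 = 7
  'standard': 3 records × 1 = 3
  'overnight': 2 records × 2 = 4
Step 3: Sum all mapped values = 22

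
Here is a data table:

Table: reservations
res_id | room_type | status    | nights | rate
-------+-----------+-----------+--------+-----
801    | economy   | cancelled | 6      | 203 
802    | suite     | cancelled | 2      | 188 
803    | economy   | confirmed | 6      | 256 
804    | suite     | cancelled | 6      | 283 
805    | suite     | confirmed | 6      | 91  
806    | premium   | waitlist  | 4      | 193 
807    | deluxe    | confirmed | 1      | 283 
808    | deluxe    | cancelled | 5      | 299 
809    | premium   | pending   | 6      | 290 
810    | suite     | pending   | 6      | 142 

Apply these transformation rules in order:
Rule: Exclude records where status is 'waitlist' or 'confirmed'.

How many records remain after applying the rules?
6

Step 1: Count records to exclude
  - 1 (waitlist) + 3 (confirmed) = 4 records
Step 2: Total records: 10
Step 3: Remaining = 10 - 4 = 6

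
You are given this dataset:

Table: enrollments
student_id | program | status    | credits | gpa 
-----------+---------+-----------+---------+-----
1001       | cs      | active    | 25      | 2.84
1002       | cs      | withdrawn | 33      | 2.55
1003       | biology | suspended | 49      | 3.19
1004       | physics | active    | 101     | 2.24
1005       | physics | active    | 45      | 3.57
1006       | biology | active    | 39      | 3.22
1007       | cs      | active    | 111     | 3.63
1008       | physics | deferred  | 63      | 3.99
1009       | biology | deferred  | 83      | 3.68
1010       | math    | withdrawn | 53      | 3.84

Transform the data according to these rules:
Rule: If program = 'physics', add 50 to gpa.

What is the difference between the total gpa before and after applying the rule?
150.0

Step 1: Original sum of gpa = 32.75
Step 2: 3 records have program = 'physics'
Step 3: Each affected record changes by 50
Step 4: Total change = 3 × 50 = 150
Step 5: New sum = 32.75 + 150 = 182.75
Step 6: Difference = |182.75 - 32.75| = 150.0
        (Sum increased by 150.0)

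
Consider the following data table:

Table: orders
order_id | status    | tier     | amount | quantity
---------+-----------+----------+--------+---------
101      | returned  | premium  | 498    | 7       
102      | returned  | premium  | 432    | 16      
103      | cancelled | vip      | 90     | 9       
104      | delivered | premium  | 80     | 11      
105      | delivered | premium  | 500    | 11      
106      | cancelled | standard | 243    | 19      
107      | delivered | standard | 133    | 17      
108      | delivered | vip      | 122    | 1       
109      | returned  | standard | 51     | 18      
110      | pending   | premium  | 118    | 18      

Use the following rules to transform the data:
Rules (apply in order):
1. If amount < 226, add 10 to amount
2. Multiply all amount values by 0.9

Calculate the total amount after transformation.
2094.3

Step 1: Apply Rule 1 - Add 10 to records with amount < 226
  - 6 records affected: 594 + (6 × 10) = 654
  - Unaffected records: 1673
  - Sum after Rule 1: 2327
Step 2: Apply Rule 2 - Multiply all by 0.9
  - 2327 × 0.9 = 2094.3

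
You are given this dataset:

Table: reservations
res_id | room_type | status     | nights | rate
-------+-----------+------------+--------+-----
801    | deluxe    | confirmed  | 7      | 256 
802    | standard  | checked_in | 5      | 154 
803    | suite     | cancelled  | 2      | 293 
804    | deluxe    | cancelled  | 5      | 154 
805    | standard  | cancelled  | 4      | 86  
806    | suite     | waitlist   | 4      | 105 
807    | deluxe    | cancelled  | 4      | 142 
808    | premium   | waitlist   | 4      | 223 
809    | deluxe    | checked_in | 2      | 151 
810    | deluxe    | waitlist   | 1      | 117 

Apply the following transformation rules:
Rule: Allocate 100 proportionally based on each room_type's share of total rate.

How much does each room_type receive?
deluxe: 48.78, premium: 13.27, standard: 14.28, suite: 23.68

Step 1: Calculate total rate = 1681
Step 2: Calculate each room_type's proportion:
  deluxe: 820/1681 = 48.78% → 48.78
  premium: 223/1681 = 13.27% → 13.27
  standard: 240/1681 = 14.28% → 14.28
  suite: 398/1681 = 23.68% → 23.68
Step 3: Verify: sum of allocations ≈ 100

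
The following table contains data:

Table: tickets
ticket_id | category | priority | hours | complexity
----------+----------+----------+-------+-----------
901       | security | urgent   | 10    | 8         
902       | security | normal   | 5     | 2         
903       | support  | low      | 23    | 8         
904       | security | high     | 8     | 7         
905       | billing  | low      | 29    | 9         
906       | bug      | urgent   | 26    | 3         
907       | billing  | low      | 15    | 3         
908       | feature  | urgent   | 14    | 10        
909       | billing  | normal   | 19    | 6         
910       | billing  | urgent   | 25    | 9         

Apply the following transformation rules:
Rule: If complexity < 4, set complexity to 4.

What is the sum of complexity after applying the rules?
69

Step 1: 3 records have complexity < 4
Step 2: These records originally summed to 8
Step 3: After setting to minimum: 3 × 4 = 12
Step 4: Unaffected records sum: 57
Step 5: Final sum = 12 + 57 = 69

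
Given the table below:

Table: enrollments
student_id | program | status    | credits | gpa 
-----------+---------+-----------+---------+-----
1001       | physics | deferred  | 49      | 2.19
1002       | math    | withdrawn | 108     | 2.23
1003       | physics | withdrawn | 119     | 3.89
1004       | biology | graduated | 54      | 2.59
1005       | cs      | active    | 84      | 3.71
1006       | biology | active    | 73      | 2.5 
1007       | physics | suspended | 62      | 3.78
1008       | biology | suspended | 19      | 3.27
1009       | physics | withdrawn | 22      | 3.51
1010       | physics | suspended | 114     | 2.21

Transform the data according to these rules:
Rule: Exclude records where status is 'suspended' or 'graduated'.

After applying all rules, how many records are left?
6

Step 1: Count records to exclude
  - 3 (suspended) + 1 (graduated) = 4 records
Step 2: Total records: 10
Step 3: Remaining = 10 - 4 = 6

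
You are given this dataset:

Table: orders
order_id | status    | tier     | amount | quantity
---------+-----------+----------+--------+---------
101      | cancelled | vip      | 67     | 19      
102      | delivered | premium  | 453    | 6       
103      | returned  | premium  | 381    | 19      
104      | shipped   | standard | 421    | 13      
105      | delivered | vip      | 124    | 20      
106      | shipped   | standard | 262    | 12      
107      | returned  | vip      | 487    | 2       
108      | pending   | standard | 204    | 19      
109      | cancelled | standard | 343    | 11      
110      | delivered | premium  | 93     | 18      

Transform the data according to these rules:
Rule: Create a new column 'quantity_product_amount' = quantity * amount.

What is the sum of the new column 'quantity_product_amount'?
32624

Step 1: For each record, compute quantity * amount
Example calculations:
  19 * 67 = 1273
  6 * 453 = 2718
  19 * 381 = 7239
  ...
Step 2: Sum all derived values
Step 3: Total = 32624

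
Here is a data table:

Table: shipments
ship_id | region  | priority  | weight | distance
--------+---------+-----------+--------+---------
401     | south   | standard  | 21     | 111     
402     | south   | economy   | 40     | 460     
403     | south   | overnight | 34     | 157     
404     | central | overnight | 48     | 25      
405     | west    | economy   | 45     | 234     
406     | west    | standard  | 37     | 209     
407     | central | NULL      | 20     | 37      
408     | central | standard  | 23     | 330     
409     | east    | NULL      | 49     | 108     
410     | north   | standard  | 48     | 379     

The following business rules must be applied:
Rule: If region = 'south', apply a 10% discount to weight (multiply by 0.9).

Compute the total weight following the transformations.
355.5

Step 1: Records with region = 'south' have total weight = 95
Step 2: Apply multiplier: 95 × 0.9 = 85.5
Step 3: Other records total: 270
Step 4: Final sum = 85.5 + 270 = 355.5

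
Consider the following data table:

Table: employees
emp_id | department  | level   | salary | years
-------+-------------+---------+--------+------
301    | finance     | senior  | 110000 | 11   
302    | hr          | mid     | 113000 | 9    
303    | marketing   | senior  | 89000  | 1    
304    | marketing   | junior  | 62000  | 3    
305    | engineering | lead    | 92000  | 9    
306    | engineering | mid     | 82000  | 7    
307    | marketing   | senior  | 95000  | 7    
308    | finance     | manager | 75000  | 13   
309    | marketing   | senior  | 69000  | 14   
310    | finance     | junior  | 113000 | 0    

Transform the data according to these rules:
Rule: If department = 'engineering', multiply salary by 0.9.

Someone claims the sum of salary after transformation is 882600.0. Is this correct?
Yes, the result is correct.

Step 1: Calculate the correct sum after transformation
Step 2: Apply multiplier 0.9 to records where department = 'engineering'
Step 3: Correct result = 882600.0
Step 4: Claimed result = 882600.0
Step 5: 882600.0 = 882600.0 ✓
Conclusion: The claimed result is correct.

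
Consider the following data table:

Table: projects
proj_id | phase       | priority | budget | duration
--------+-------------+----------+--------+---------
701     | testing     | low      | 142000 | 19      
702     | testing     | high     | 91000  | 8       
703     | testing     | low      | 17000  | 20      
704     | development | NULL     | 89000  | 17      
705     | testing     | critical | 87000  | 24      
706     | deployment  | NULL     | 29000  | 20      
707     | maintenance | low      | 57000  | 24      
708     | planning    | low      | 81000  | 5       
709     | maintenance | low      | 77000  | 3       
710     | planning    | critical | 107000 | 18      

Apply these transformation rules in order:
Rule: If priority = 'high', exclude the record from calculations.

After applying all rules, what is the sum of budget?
686000

Step 1: Identify records where priority = 'high'
Step 2: The excluded records sum to 91000
Step 3: Original total budget = 777000
Step 4: Remaining total = 777000 - 91000 = 686000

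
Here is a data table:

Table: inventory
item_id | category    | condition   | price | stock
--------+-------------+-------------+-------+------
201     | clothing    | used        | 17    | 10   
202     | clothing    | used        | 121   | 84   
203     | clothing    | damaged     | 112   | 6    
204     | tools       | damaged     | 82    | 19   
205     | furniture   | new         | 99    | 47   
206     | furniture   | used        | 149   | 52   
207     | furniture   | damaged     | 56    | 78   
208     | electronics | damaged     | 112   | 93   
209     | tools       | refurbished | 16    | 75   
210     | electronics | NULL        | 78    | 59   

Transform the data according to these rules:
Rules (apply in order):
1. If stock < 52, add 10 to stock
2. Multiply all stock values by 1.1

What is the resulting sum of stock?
619.3

Step 1: Apply Rule 1 - Add 10 to records with stock < 52
  - 4 records affected: 82 + (4 × 10) = 122
  - Unaffected records: 441
  - Sum after Rule 1: 563
Step 2: Apply Rule 2 - Multiply all by 1.1
  - 563 × 1.1 = 619.3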